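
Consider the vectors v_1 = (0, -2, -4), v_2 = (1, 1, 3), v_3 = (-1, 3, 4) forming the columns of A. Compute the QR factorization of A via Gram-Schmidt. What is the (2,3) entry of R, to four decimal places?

r_{23} = -1.2780

e_1 = v_1/‖v_1‖ = (0, -2, -4)/4.4721 = (0.0000, -0.4472, -0.8944).
r_{12} = e_1·v_2 = -3.1305.
u_2 = v_2 + 3.1305·e_1 = (1.0000, -0.4000, 0.2000).
‖u_2‖ = 1.0954, so e_2 = (0.9129, -0.3651, 0.1826).
r_{23} = e_2·v_3 = -1.2780.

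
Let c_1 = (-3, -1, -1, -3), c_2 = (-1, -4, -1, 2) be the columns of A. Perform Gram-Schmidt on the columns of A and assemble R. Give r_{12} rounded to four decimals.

c_1 = (-3, -1, -1, -3); ‖c_1‖ = 4.4721, so q_1 = (-0.6708, -0.2236, -0.2236, -0.6708).
r_{12} = q_1·c_2 = 0.4472.

r_{12} = 0.4472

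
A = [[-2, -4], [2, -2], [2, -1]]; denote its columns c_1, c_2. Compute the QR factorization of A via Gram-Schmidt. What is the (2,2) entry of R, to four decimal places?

r_{22} = 4.5461

c_1 = (-2, 2, 2); ‖c_1‖ = 3.4641, so q_1 = (-0.5774, 0.5774, 0.5774).
q_1·c_2 = (-0.5774)·(-4) + 0.5774·(-2) + 0.5774·(-1) = 0.5774.
u_2 = c_2 − 0.5774·q_1 = (-3.6667, -2.3333, -1.3333).
r_{22} = ‖u_2‖ = 4.5461.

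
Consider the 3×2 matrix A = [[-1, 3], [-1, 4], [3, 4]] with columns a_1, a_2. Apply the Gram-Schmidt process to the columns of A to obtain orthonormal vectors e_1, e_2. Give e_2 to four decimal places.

a_1 = (-1, -1, 3); ‖a_1‖ = 3.3166, so e_1 = (-0.3015, -0.3015, 0.9045).
e_1·a_2 = (-0.3015)·3 + (-0.3015)·4 + 0.9045·4 = 1.5076.
u_2 = a_2 − 1.5076·e_1 = (3.4545, 4.4545, 2.6364).
‖u_2‖ = 6.2231, so e_2 = (0.5551, 0.7158, 0.4236).

e_2 = (0.5551, 0.7158, 0.4236)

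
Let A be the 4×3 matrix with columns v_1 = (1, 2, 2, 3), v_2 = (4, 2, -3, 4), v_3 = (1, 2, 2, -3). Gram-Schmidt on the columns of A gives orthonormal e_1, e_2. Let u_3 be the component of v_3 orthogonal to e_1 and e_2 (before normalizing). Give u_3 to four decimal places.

e_1 = v_1/‖v_1‖ = (1, 2, 2, 3)/4.2426 = (0.2357, 0.4714, 0.4714, 0.7071).
r_{12} = e_1·v_2 = 3.2998.
u_2 = v_2 − 3.2998·e_1 = (3.2222, 0.4444, -4.5556, 1.6667).
‖u_2‖ = 5.8405, so e_2 = (0.5517, 0.0761, -0.7800, 0.2854).
r_{13} = e_1·v_3 = 0.0000; r_{23} = e_2·v_3 = -1.7122.
u_3 = v_3 − 0.0000·e_1 + 1.7122·e_2 = (1.9446, 2.1303, 0.6645, -2.5114).

u_3 = (1.9446, 2.1303, 0.6645, -2.5114)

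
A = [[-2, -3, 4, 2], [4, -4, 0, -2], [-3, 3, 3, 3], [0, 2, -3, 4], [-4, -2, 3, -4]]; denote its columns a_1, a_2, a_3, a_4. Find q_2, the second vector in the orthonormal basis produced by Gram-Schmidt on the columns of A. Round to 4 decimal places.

a_1 = (-2, 4, -3, 0, -4); ‖a_1‖ = 6.7082, so q_1 = (-0.2981, 0.5963, -0.4472, 0.0000, -0.5963).
q_1·a_2 = (-0.2981)·(-3) + 0.5963·(-4) + (-0.4472)·3 + 0.0000·2 + (-0.5963)·(-2) = -1.6398.
u_2 = a_2 + 1.6398·q_1 = (-3.4889, -3.0222, 2.2667, 2.0000, -2.9778).
‖u_2‖ = 6.2699, so q_2 = (-0.5565, -0.4820, 0.3615, 0.3190, -0.4749).

q_2 = (-0.5565, -0.4820, 0.3615, 0.3190, -0.4749)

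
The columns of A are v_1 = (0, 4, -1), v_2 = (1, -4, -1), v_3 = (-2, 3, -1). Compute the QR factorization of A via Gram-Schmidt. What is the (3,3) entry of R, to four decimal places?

r_{33} = 1.8889

v_1 = (0, 4, -1); ‖v_1‖ = 4.1231, so q_1 = (0.0000, 0.9701, -0.2425).
q_1·v_2 = 0.0000·1 + 0.9701·(-4) + (-0.2425)·(-1) = -3.6380.
u_2 = v_2 + 3.6380·q_1 = (1.0000, -0.4706, -1.8824).
‖u_2‖ = 2.1828, so q_2 = (0.4581, -0.2156, -0.8623).
q_1·v_3 = 0.0000·(-2) + 0.9701·3 + (-0.2425)·(-1) = 3.1530; q_2·v_3 = 0.4581·(-2) + (-0.2156)·3 + (-0.8623)·(-1) = -0.7007.
u_3 = v_3 − 3.1530·q_1 + 0.7007·q_2 = (-1.6790, -0.2099, -0.8395).
r_{33} = ‖u_3‖ = 1.8889.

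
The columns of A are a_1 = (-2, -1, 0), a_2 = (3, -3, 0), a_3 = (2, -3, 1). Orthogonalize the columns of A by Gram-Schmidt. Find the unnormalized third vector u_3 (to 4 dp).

e_1 = a_1/‖a_1‖ = (-2, -1, 0)/2.2361 = (-0.8944, -0.4472, 0.0000).
r_{12} = e_1·a_2 = -1.3416.
u_2 = a_2 + 1.3416·e_1 = (1.8000, -3.6000, 0.0000).
‖u_2‖ = 4.0249, so e_2 = (0.4472, -0.8944, 0.0000).
r_{13} = e_1·a_3 = -0.4472; r_{23} = e_2·a_3 = 3.5777.
u_3 = a_3 + 0.4472·e_1 − 3.5777·e_2 = (0.0000, 0.0000, 1.0000).

u_3 = (0.0000, 0.0000, 1.0000)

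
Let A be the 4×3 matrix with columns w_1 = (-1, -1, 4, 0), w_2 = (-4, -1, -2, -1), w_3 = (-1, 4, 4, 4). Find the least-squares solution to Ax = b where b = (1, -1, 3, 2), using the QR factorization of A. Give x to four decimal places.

x = (0.5561, -0.3897, 0.0631)

w_1 = (-1, -1, 4, 0); ‖w_1‖ = 4.2426, so q_1 = (-0.2357, -0.2357, 0.9428, 0.0000).
q_1·w_2 = (-0.2357)·(-4) + (-0.2357)·(-1) + 0.9428·(-2) + 0.0000·(-1) = -0.7071.
u_2 = w_2 + 0.7071·q_1 = (-4.1667, -1.1667, -1.3333, -1.0000).
‖u_2‖ = 4.6368, so q_2 = (-0.8986, -0.2516, -0.2876, -0.2157).
q_1·w_3 = (-0.2357)·(-1) + (-0.2357)·4 + 0.9428·4 + 0.0000·4 = 3.0641; q_2·w_3 = (-0.8986)·(-1) + (-0.2516)·4 + (-0.2876)·4 + (-0.2157)·4 = -2.1207.
u_3 = w_3 − 3.0641·q_1 + 2.1207·q_2 = (-2.1835, 4.1886, 0.5013, 3.5426).
‖u_3‖ = 5.9257, so q_3 = (-0.3685, 0.7069, 0.0846, 0.5978).
Qᵀb = (2.8284, -1.9410, 0.3741).
Back-substitute: x_3 = 0.3741/5.9257 = 0.0631.
x_2 = (-1.9410 + 2.1207·0.0631)/4.6368 = -0.3897.
x_1 = (2.8284 + 0.7071·(-0.3897) − 3.0641·0.0631)/4.2426 = 0.5561.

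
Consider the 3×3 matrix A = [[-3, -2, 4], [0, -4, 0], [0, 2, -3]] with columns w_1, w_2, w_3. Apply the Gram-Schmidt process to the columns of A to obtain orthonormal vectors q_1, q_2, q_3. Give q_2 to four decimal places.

w_1 = (-3, 0, 0); ‖w_1‖ = 3.0000, so q_1 = (-1.0000, 0.0000, 0.0000).
q_1·w_2 = (-1.0000)·(-2) + 0.0000·(-4) + 0.0000·2 = 2.0000.
u_2 = w_2 − 2.0000·q_1 = (0.0000, -4.0000, 2.0000).
‖u_2‖ = 4.4721, so q_2 = (0.0000, -0.8944, 0.4472).

q_2 = (0.0000, -0.8944, 0.4472)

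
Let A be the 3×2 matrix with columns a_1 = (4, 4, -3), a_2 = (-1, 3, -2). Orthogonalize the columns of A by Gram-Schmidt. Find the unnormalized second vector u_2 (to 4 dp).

a_1 = (4, 4, -3); ‖a_1‖ = 6.4031, so q_1 = (0.6247, 0.6247, -0.4685).
q_1·a_2 = 0.6247·(-1) + 0.6247·3 + (-0.4685)·(-2) = 2.1864.
u_2 = a_2 − 2.1864·q_1 = (-2.3659, 1.6341, -0.9756).

u_2 = (-2.3659, 1.6341, -0.9756)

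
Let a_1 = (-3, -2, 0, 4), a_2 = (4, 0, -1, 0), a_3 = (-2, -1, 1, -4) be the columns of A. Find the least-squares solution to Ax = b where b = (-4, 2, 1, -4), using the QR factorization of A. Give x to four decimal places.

x = (-0.9725, -1.6852, 0.0024)

e_1 = a_1/‖a_1‖ = (-3, -2, 0, 4)/5.3852 = (-0.5571, -0.3714, 0.0000, 0.7428).
r_{12} = e_1·a_2 = -2.2283.
u_2 = a_2 + 2.2283·e_1 = (2.7586, -0.8276, -1.0000, 1.6552).
‖u_2‖ = 3.4691, so e_2 = (0.7952, -0.2386, -0.2883, 0.4771).
r_{13} = e_1·a_3 = -1.4856; r_{23} = e_2·a_3 = -3.5486.
u_3 = a_3 + 1.4856·e_1 + 3.5486·e_2 = (-0.0057, -2.3983, -0.0229, -1.2034).
‖u_3‖ = 2.6834, so e_3 = (-0.0021, -0.8938, -0.0085, -0.4485).
Qᵀb = (-1.4856, -5.8547, 0.0064).
Back-substitute: x_3 = 0.0064/2.6834 = 0.0024.
x_2 = (-5.8547 + 3.5486·0.0024)/3.4691 = -1.6852.
x_1 = (-1.4856 + 2.2283·(-1.6852) + 1.4856·0.0024)/5.3852 = -0.9725.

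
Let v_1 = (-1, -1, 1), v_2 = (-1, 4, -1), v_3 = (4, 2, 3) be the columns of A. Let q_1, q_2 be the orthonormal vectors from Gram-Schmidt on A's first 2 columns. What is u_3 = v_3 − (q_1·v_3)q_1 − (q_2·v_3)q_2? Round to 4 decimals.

u_3 = (2.4474, 1.6316, 4.0789)

v_1 = (-1, -1, 1); ‖v_1‖ = 1.7321, so q_1 = (-0.5774, -0.5774, 0.5774).
q_1·v_2 = (-0.5774)·(-1) + (-0.5774)·4 + 0.5774·(-1) = -2.3094.
u_2 = v_2 + 2.3094·q_1 = (-2.3333, 2.6667, 0.3333).
‖u_2‖ = 3.5590, so q_2 = (-0.6556, 0.7493, 0.0937).
q_1·v_3 = (-0.5774)·4 + (-0.5774)·2 + 0.5774·3 = -1.7321; q_2·v_3 = (-0.6556)·4 + 0.7493·2 + 0.0937·3 = -0.8429.
u_3 = v_3 + 1.7321·q_1 + 0.8429·q_2 = (2.4474, 1.6316, 4.0789).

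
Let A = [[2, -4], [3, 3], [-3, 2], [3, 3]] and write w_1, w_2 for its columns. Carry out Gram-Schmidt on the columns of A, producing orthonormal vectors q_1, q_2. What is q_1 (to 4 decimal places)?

w_1 = (2, 3, -3, 3); ‖w_1‖ = 5.5678, so q_1 = (0.3592, 0.5388, -0.5388, 0.5388).

q_1 = (0.3592, 0.5388, -0.5388, 0.5388)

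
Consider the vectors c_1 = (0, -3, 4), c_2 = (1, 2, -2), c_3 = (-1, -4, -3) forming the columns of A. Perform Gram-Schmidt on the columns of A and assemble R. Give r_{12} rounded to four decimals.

c_1 = (0, -3, 4); ‖c_1‖ = 5.0000, so q_1 = (0.0000, -0.6000, 0.8000).
r_{12} = q_1·c_2 = -2.8000.

r_{12} = -2.8000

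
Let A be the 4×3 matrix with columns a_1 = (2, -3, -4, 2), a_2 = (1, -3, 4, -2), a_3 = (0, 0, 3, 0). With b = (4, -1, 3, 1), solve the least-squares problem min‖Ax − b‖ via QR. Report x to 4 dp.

x = (0.7778, -0.0317, 2.0794)

a_1 = (2, -3, -4, 2); ‖a_1‖ = 5.7446, so q_1 = (0.3482, -0.5222, -0.6963, 0.3482).
q_1·a_2 = 0.3482·1 + (-0.5222)·(-3) + (-0.6963)·4 + 0.3482·(-2) = -1.5667.
u_2 = a_2 + 1.5667·q_1 = (1.5455, -3.8182, 2.9091, -1.4545).
‖u_2‖ = 5.2484, so q_2 = (0.2945, -0.7275, 0.5543, -0.2771).
q_1·a_3 = 0.3482·0 + (-0.5222)·0 + (-0.6963)·3 + 0.3482·0 = -2.0889; q_2·a_3 = 0.2945·0 + (-0.7275)·0 + 0.5543·3 + (-0.2771)·0 = 1.6629.
u_3 = a_3 + 2.0889·q_1 − 1.6629·q_2 = (0.2376, 0.1188, 0.6238, 1.1881).
‖u_3‖ = 1.3679, so q_3 = (0.1737, 0.0869, 0.4560, 0.8685).
Qᵀb = (0.1741, 3.2911, 2.8445).
Back-substitute: x_3 = 2.8445/1.3679 = 2.0794.
x_2 = (3.2911 − 1.6629·2.0794)/5.2484 = -0.0317.
x_1 = (0.1741 + 1.5667·(-0.0317) + 2.0889·2.0794)/5.7446 = 0.7778.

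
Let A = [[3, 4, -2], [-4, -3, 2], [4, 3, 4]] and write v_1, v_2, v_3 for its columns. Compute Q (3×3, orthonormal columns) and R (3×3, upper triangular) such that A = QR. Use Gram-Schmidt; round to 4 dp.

Q = [[0.4685, 0.8835, 0.0000], [-0.6247, 0.3313, 0.7071], [0.6247, -0.3313, 0.7071]], R = [[6.4031, 5.6223, 0.3123], [0.0000, 1.5460, -2.4295], [0.0000, 0.0000, 4.2426]]

q_1 = v_1/‖v_1‖ = (3, -4, 4)/6.4031 = (0.4685, -0.6247, 0.6247).
r_{12} = q_1·v_2 = 5.6223.
u_2 = v_2 − 5.6223·q_1 = (1.3659, 0.5122, -0.5122).
‖u_2‖ = 1.5460, so q_2 = (0.8835, 0.3313, -0.3313).
r_{13} = q_1·v_3 = 0.3123; r_{23} = q_2·v_3 = -2.4295.
u_3 = v_3 − 0.3123·q_1 + 2.4295·q_2 = (0.0000, 3.0000, 3.0000).
‖u_3‖ = 4.2426, so q_3 = (0.0000, 0.7071, 0.7071).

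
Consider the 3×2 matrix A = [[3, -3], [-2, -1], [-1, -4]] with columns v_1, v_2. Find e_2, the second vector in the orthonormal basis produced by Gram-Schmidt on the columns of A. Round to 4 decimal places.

e_1 = v_1/‖v_1‖ = (3, -2, -1)/3.7417 = (0.8018, -0.5345, -0.2673).
r_{12} = e_1·v_2 = -0.8018.
u_2 = v_2 + 0.8018·e_1 = (-2.3571, -1.4286, -4.2143).
‖u_2‖ = 5.0356, so e_2 = (-0.4681, -0.2837, -0.8369).

e_2 = (-0.4681, -0.2837, -0.8369)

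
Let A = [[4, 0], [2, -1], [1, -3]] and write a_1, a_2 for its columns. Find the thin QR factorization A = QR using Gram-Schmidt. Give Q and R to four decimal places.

Q = [[0.8729, 0.3209], [0.4364, -0.1765], [0.2182, -0.9305]], R = [[4.5826, -1.0911], [0.0000, 2.9681]]

a_1 = (4, 2, 1); ‖a_1‖ = 4.5826, so e_1 = (0.8729, 0.4364, 0.2182).
e_1·a_2 = 0.8729·0 + 0.4364·(-1) + 0.2182·(-3) = -1.0911.
u_2 = a_2 + 1.0911·e_1 = (0.9524, -0.5238, -2.7619).
‖u_2‖ = 2.9681, so e_2 = (0.3209, -0.1765, -0.9305).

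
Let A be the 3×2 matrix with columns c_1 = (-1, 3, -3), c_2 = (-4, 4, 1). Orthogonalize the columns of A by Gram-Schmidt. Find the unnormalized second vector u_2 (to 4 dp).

e_1 = c_1/‖c_1‖ = (-1, 3, -3)/4.3589 = (-0.2294, 0.6882, -0.6882).
r_{12} = e_1·c_2 = 2.9824.
u_2 = c_2 − 2.9824·e_1 = (-3.3158, 1.9474, 3.0526).

u_2 = (-3.3158, 1.9474, 3.0526)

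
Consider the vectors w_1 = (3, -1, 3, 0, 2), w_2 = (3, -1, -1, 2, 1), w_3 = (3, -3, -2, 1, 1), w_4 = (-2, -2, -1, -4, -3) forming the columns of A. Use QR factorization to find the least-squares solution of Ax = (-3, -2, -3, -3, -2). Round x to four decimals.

w_1 = (3, -1, 3, 0, 2); ‖w_1‖ = 4.7958, so q_1 = (0.6255, -0.2085, 0.6255, 0.0000, 0.4170).
q_1·w_2 = 0.6255·3 + (-0.2085)·(-1) + 0.6255·(-1) + 0.0000·2 + 0.4170·1 = 1.8766.
u_2 = w_2 − 1.8766·q_1 = (1.8261, -0.6087, -2.1739, 2.0000, 0.2174).
‖u_2‖ = 3.5325, so q_2 = (0.5169, -0.1723, -0.6154, 0.5662, 0.0615).
q_1·w_3 = 0.6255·3 + (-0.2085)·(-3) + 0.6255·(-2) + 0.0000·1 + 0.4170·1 = 1.6681; q_2·w_3 = 0.5169·3 + (-0.1723)·(-3) + (-0.6154)·(-2) + 0.5662·1 + 0.0615·1 = 3.9263.
u_3 = w_3 − 1.6681·q_1 − 3.9263·q_2 = (-0.0732, -1.9756, -0.6272, -1.2230, 0.0627).
‖u_3‖ = 2.4086, so q_3 = (-0.0304, -0.8202, -0.2604, -0.5078, 0.0260).
q_1·w_4 = 0.6255·(-2) + (-0.2085)·(-2) + 0.6255·(-1) + 0.0000·(-4) + 0.4170·(-3) = -2.7107; q_2·w_4 = 0.5169·(-2) + (-0.1723)·(-2) + (-0.6154)·(-1) + 0.5662·(-4) + 0.0615·(-3) = -2.5232; q_3·w_4 = (-0.0304)·(-2) + (-0.8202)·(-2) + (-0.2604)·(-1) + (-0.5078)·(-4) + 0.0260·(-3) = 3.9145.
u_4 = w_4 + 2.7107·q_1 + 2.5232·q_2 − 3.9145·q_3 = (1.1189, 0.2108, 0.1622, -0.5838, -1.8162).
‖u_4‖ = 2.2276, so q_4 = (0.5023, 0.0946, 0.0728, -0.2621, -0.8153).
Qᵀb = (-4.1703, -1.1816, 3.9840, 0.5023).
Back-substitute: x_4 = 0.5023/2.2276 = 0.2255.
x_3 = (3.9840 − 3.9145·0.2255)/2.4086 = 1.2876.
x_2 = (-1.1816 − 3.9263·1.2876 + 2.5232·0.2255)/3.5325 = -1.6046.
x_1 = (-4.1703 − 1.8766·(-1.6046) − 1.6681·1.2876 + 2.7107·0.2255)/4.7958 = -0.5621.

x = (-0.5621, -1.6046, 1.2876, 0.2255)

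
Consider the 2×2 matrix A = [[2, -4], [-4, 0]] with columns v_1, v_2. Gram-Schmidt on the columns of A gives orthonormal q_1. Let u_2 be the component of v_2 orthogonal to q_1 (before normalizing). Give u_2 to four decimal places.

q_1 = v_1/‖v_1‖ = (2, -4)/4.4721 = (0.4472, -0.8944).
r_{12} = q_1·v_2 = -1.7889.
u_2 = v_2 + 1.7889·q_1 = (-3.2000, -1.6000).

u_2 = (-3.2000, -1.6000)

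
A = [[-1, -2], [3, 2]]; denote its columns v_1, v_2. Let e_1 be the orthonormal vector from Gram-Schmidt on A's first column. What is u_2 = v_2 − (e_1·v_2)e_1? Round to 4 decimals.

u_2 = (-1.2000, -0.4000)

e_1 = v_1/‖v_1‖ = (-1, 3)/3.1623 = (-0.3162, 0.9487).
r_{12} = e_1·v_2 = 2.5298.
u_2 = v_2 − 2.5298·e_1 = (-1.2000, -0.4000).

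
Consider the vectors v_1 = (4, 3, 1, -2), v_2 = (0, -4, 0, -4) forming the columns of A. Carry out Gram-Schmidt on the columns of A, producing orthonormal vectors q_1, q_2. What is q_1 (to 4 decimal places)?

q_1 = (0.7303, 0.5477, 0.1826, -0.3651)

v_1 = (4, 3, 1, -2); ‖v_1‖ = 5.4772, so q_1 = (0.7303, 0.5477, 0.1826, -0.3651).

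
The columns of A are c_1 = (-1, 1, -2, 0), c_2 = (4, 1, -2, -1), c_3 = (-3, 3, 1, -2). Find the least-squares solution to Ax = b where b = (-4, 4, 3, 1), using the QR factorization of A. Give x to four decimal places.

x = (-0.2159, -0.4689, 0.9410)

q_1 = c_1/‖c_1‖ = (-1, 1, -2, 0)/2.4495 = (-0.4082, 0.4082, -0.8165, 0.0000).
r_{12} = q_1·c_2 = 0.4082.
u_2 = c_2 − 0.4082·q_1 = (4.1667, 0.8333, -1.6667, -1.0000).
‖u_2‖ = 4.6726, so q_2 = (0.8917, 0.1783, -0.3567, -0.2140).
r_{13} = q_1·c_3 = 1.6330; r_{23} = q_2·c_3 = -2.0688.
u_3 = c_3 − 1.6330·q_1 + 2.0688·q_2 = (-0.4885, 2.7023, 1.5954, -2.4427).
‖u_3‖ = 4.0067, so q_3 = (-0.1219, 0.6744, 0.3982, -0.6097).
Qᵀb = (0.8165, -4.1376, 3.7704).
Back-substitute: x_3 = 3.7704/4.0067 = 0.9410.
x_2 = (-4.1376 + 2.0688·0.9410)/4.6726 = -0.4689.
x_1 = (0.8165 − 0.4082·(-0.4689) − 1.6330·0.9410)/2.4495 = -0.2159.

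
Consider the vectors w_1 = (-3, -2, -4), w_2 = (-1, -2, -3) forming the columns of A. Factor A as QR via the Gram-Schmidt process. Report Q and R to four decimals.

Q = [[-0.5571, 0.7751], [-0.3714, -0.5536], [-0.7428, -0.3045]], R = [[5.3852, 3.5282], [0.0000, 1.2457]]

w_1 = (-3, -2, -4); ‖w_1‖ = 5.3852, so e_1 = (-0.5571, -0.3714, -0.7428).
e_1·w_2 = (-0.5571)·(-1) + (-0.3714)·(-2) + (-0.7428)·(-3) = 3.5282.
u_2 = w_2 − 3.5282·e_1 = (0.9655, -0.6897, -0.3793).
‖u_2‖ = 1.2457, so e_2 = (0.7751, -0.5536, -0.3045).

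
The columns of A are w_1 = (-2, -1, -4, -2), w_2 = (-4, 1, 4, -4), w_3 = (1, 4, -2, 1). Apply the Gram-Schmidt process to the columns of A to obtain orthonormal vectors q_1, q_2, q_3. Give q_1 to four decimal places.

w_1 = (-2, -1, -4, -2); ‖w_1‖ = 5.0000, so q_1 = (-0.4000, -0.2000, -0.8000, -0.4000).

q_1 = (-0.4000, -0.2000, -0.8000, -0.4000)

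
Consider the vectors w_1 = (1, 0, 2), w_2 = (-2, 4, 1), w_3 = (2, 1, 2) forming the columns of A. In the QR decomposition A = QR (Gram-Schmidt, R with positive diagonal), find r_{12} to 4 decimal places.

r_{12} = 0.0000

e_1 = w_1/‖w_1‖ = (1, 0, 2)/2.2361 = (0.4472, 0.0000, 0.8944).
r_{12} = e_1·w_2 = 0.0000.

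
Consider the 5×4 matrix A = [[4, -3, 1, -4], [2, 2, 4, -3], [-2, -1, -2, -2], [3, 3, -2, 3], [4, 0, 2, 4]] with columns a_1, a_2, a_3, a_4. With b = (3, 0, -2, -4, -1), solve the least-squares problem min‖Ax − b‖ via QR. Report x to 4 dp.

a_1 = (4, 2, -2, 3, 4); ‖a_1‖ = 7.0000, so q_1 = (0.5714, 0.2857, -0.2857, 0.4286, 0.5714).
q_1·a_2 = 0.5714·(-3) + 0.2857·2 + (-0.2857)·(-1) + 0.4286·3 + 0.5714·0 = 0.4286.
u_2 = a_2 − 0.4286·q_1 = (-3.2449, 1.8776, -0.8776, 2.8163, -0.2449).
‖u_2‖ = 4.7766, so q_2 = (-0.6793, 0.3931, -0.1837, 0.5896, -0.0513).
q_1·a_3 = 0.5714·1 + 0.2857·4 + (-0.2857)·(-2) + 0.4286·(-2) + 0.5714·2 = 2.5714; q_2·a_3 = (-0.6793)·1 + 0.3931·4 + (-0.1837)·(-2) + 0.5896·(-2) + (-0.0513)·2 = -0.0214.
u_3 = a_3 − 2.5714·q_1 + 0.0214·q_2 = (-0.4839, 3.2737, -1.2692, -3.0894, 0.5295).
‖u_3‖ = 4.7315, so q_3 = (-0.1023, 0.6919, -0.2683, -0.6529, 0.1119).
q_1·a_4 = 0.5714·(-4) + 0.2857·(-3) + (-0.2857)·(-2) + 0.4286·3 + 0.5714·4 = 1.0000; q_2·a_4 = (-0.6793)·(-4) + 0.3931·(-3) + (-0.1837)·(-2) + 0.5896·3 + (-0.0513)·4 = 3.4693; q_3·a_4 = (-0.1023)·(-4) + 0.6919·(-3) + (-0.2683)·(-2) + (-0.6529)·3 + 0.1119·4 = -2.6413.
u_4 = a_4 − 1.0000·q_1 − 3.4693·q_2 + 2.6413·q_3 = (-2.4848, -2.8219, -1.7854, -1.1987, 3.9020).
‖u_4‖ = 5.8299, so q_4 = (-0.4262, -0.4840, -0.3063, -0.2056, 0.6693).
Qᵀb = (0.0000, -3.9777, 2.7296, -0.5130).
Back-substitute: x_4 = -0.5130/5.8299 = -0.0880.
x_3 = (2.7296 + 2.6413·(-0.0880))/4.7315 = 0.5278.
x_2 = (-3.9777 + 0.0214·0.5278 − 3.4693·(-0.0880))/4.7766 = -0.7665.
x_1 = (0.0000 − 0.4286·(-0.7665) − 2.5714·0.5278 − 1.0000·(-0.0880))/7.0000 = -0.1344.

x = (-0.1344, -0.7665, 0.5278, -0.0880)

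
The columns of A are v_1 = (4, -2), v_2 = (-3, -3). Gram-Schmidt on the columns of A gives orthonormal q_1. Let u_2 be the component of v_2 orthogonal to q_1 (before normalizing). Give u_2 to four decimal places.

v_1 = (4, -2); ‖v_1‖ = 4.4721, so q_1 = (0.8944, -0.4472).
q_1·v_2 = 0.8944·(-3) + (-0.4472)·(-3) = -1.3416.
u_2 = v_2 + 1.3416·q_1 = (-1.8000, -3.6000).

u_2 = (-1.8000, -3.6000)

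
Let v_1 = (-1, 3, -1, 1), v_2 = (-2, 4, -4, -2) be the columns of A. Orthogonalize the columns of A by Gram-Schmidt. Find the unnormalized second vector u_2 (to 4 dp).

u_2 = (-0.6667, 0.0000, -2.6667, -3.3333)

v_1 = (-1, 3, -1, 1); ‖v_1‖ = 3.4641, so q_1 = (-0.2887, 0.8660, -0.2887, 0.2887).
q_1·v_2 = (-0.2887)·(-2) + 0.8660·4 + (-0.2887)·(-4) + 0.2887·(-2) = 4.6188.
u_2 = v_2 − 4.6188·q_1 = (-0.6667, 0.0000, -2.6667, -3.3333).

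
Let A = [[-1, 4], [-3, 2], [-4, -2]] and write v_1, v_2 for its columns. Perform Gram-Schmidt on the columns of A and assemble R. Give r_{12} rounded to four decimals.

q_1 = v_1/‖v_1‖ = (-1, -3, -4)/5.0990 = (-0.1961, -0.5883, -0.7845).
r_{12} = q_1·v_2 = -0.3922.

r_{12} = -0.3922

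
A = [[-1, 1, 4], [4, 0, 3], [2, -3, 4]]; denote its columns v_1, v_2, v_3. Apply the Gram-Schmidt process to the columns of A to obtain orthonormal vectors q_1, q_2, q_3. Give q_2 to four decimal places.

v_1 = (-1, 4, 2); ‖v_1‖ = 4.5826, so q_1 = (-0.2182, 0.8729, 0.4364).
q_1·v_2 = (-0.2182)·1 + 0.8729·0 + 0.4364·(-3) = -1.5275.
u_2 = v_2 + 1.5275·q_1 = (0.6667, 1.3333, -2.3333).
‖u_2‖ = 2.7689, so q_2 = (0.2408, 0.4815, -0.8427).

q_2 = (0.2408, 0.4815, -0.8427)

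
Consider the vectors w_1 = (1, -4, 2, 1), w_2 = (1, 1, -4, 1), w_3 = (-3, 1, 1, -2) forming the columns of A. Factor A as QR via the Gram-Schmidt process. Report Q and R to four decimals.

w_1 = (1, -4, 2, 1); ‖w_1‖ = 4.6904, so q_1 = (0.2132, -0.8528, 0.4264, 0.2132).
q_1·w_2 = 0.2132·1 + (-0.8528)·1 + 0.4264·(-4) + 0.2132·1 = -2.1320.
u_2 = w_2 + 2.1320·q_1 = (1.4545, -0.8182, -3.0909, 1.4545).
‖u_2‖ = 3.8019, so q_2 = (0.3826, -0.2152, -0.8130, 0.3826).
q_1·w_3 = 0.2132·(-3) + (-0.8528)·1 + 0.4264·1 + 0.2132·(-2) = -1.4924; q_2·w_3 = 0.3826·(-3) + (-0.2152)·1 + (-0.8130)·1 + 0.3826·(-2) = -2.9411.
u_3 = w_3 + 1.4924·q_1 + 2.9411·q_2 = (-1.5566, -0.9057, -0.7547, -0.5566).
‖u_3‖ = 2.0304, so q_3 = (-0.7666, -0.4460, -0.3717, -0.2741).

Q = [[0.2132, 0.3826, -0.7666], [-0.8528, -0.2152, -0.4460], [0.4264, -0.8130, -0.3717], [0.2132, 0.3826, -0.2741]], R = [[4.6904, -2.1320, -1.4924], [0.0000, 3.8019, -2.9411], [0.0000, 0.0000, 2.0304]]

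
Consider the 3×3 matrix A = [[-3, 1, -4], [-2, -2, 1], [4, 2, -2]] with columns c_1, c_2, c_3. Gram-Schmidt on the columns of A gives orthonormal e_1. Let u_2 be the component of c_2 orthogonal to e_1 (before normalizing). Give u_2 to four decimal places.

e_1 = c_1/‖c_1‖ = (-3, -2, 4)/5.3852 = (-0.5571, -0.3714, 0.7428).
r_{12} = e_1·c_2 = 1.6713.
u_2 = c_2 − 1.6713·e_1 = (1.9310, -1.3793, 0.7586).

u_2 = (1.9310, -1.3793, 0.7586)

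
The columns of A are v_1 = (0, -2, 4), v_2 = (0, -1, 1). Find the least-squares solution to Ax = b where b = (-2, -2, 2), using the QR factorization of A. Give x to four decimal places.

x = (0.0000, 2.0000)

v_1 = (0, -2, 4); ‖v_1‖ = 4.4721, so e_1 = (0.0000, -0.4472, 0.8944).
e_1·v_2 = 0.0000·0 + (-0.4472)·(-1) + 0.8944·1 = 1.3416.
u_2 = v_2 − 1.3416·e_1 = (0.0000, -0.4000, -0.2000).
‖u_2‖ = 0.4472, so e_2 = (0.0000, -0.8944, -0.4472).
Qᵀb = (2.6833, 0.8944).
Back-substitute: x_2 = 0.8944/0.4472 = 2.0000.
x_1 = (2.6833 − 1.3416·2.0000)/4.4721 = 0.0000.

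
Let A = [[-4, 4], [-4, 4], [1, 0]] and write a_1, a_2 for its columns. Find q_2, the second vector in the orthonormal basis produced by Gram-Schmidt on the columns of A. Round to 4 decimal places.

a_1 = (-4, -4, 1); ‖a_1‖ = 5.7446, so q_1 = (-0.6963, -0.6963, 0.1741).
q_1·a_2 = (-0.6963)·4 + (-0.6963)·4 + 0.1741·0 = -5.5705.
u_2 = a_2 + 5.5705·q_1 = (0.1212, 0.1212, 0.9697).
‖u_2‖ = 0.9847, so q_2 = (0.1231, 0.1231, 0.9847).

q_2 = (0.1231, 0.1231, 0.9847)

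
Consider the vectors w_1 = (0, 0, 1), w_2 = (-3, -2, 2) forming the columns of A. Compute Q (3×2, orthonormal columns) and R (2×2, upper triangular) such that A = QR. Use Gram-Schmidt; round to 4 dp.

w_1 = (0, 0, 1); ‖w_1‖ = 1.0000, so q_1 = (0.0000, 0.0000, 1.0000).
q_1·w_2 = 0.0000·(-3) + 0.0000·(-2) + 1.0000·2 = 2.0000.
u_2 = w_2 − 2.0000·q_1 = (-3.0000, -2.0000, 0.0000).
‖u_2‖ = 3.6056, so q_2 = (-0.8321, -0.5547, 0.0000).

Q = [[0.0000, -0.8321], [0.0000, -0.5547], [1.0000, 0.0000]], R = [[1.0000, 2.0000], [0.0000, 3.6056]]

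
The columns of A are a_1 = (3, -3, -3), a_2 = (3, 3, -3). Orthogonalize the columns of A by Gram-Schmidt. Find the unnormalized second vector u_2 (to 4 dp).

u_2 = (2.0000, 4.0000, -2.0000)

e_1 = a_1/‖a_1‖ = (3, -3, -3)/5.1962 = (0.5774, -0.5774, -0.5774).
r_{12} = e_1·a_2 = 1.7321.
u_2 = a_2 − 1.7321·e_1 = (2.0000, 4.0000, -2.0000).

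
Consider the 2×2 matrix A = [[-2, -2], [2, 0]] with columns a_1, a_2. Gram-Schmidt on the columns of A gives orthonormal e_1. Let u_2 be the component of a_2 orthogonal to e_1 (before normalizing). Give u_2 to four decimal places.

u_2 = (-1.0000, -1.0000)

a_1 = (-2, 2); ‖a_1‖ = 2.8284, so e_1 = (-0.7071, 0.7071).
e_1·a_2 = (-0.7071)·(-2) + 0.7071·0 = 1.4142.
u_2 = a_2 − 1.4142·e_1 = (-1.0000, -1.0000).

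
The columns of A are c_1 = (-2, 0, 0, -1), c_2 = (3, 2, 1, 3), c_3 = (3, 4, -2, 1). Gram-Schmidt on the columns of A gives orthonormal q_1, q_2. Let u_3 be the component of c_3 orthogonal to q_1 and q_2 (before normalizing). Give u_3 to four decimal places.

c_1 = (-2, 0, 0, -1); ‖c_1‖ = 2.2361, so q_1 = (-0.8944, 0.0000, 0.0000, -0.4472).
q_1·c_2 = (-0.8944)·3 + 0.0000·2 + 0.0000·1 + (-0.4472)·3 = -4.0249.
u_2 = c_2 + 4.0249·q_1 = (-0.6000, 2.0000, 1.0000, 1.2000).
‖u_2‖ = 2.6077, so q_2 = (-0.2301, 0.7670, 0.3835, 0.4602).
q_1·c_3 = (-0.8944)·3 + 0.0000·4 + 0.0000·(-2) + (-0.4472)·1 = -3.1305; q_2·c_3 = (-0.2301)·3 + 0.7670·4 + 0.3835·(-2) + 0.4602·1 = 2.0708.
u_3 = c_3 + 3.1305·q_1 − 2.0708·q_2 = (0.6765, 2.4118, -2.7941, -1.3529).

u_3 = (0.6765, 2.4118, -2.7941, -1.3529)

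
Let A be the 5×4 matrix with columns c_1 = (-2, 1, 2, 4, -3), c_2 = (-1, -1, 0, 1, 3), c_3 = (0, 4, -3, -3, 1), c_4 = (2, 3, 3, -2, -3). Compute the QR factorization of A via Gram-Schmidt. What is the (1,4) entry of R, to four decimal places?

r_{14} = 1.0290

c_1 = (-2, 1, 2, 4, -3); ‖c_1‖ = 5.8310, so e_1 = (-0.3430, 0.1715, 0.3430, 0.6860, -0.5145).
r_{14} = e_1·c_4 = 1.0290.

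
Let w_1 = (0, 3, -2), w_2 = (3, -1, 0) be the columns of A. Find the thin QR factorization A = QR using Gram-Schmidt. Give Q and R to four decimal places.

w_1 = (0, 3, -2); ‖w_1‖ = 3.6056, so e_1 = (0.0000, 0.8321, -0.5547).
e_1·w_2 = 0.0000·3 + 0.8321·(-1) + (-0.5547)·0 = -0.8321.
u_2 = w_2 + 0.8321·e_1 = (3.0000, -0.3077, -0.4615).
‖u_2‖ = 3.0509, so e_2 = (0.9833, -0.1009, -0.1513).

Q = [[0.0000, 0.9833], [0.8321, -0.1009], [-0.5547, -0.1513]], R = [[3.6056, -0.8321], [0.0000, 3.0509]]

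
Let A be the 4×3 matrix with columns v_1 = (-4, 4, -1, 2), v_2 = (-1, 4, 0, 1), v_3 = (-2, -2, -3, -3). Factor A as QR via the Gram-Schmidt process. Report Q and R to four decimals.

v_1 = (-4, 4, -1, 2); ‖v_1‖ = 6.0828, so e_1 = (-0.6576, 0.6576, -0.1644, 0.3288).
e_1·v_2 = (-0.6576)·(-1) + 0.6576·4 + (-0.1644)·0 + 0.3288·1 = 3.6168.
u_2 = v_2 − 3.6168·e_1 = (1.3784, 1.6216, 0.5946, -0.1892).
‖u_2‖ = 2.2179, so e_2 = (0.6215, 0.7312, 0.2681, -0.0853).
e_1·v_3 = (-0.6576)·(-2) + 0.6576·(-2) + (-0.1644)·(-3) + 0.3288·(-3) = -0.4932; e_2·v_3 = 0.6215·(-2) + 0.7312·(-2) + 0.2681·(-3) + (-0.0853)·(-3) = -3.2537.
u_3 = v_3 + 0.4932·e_1 + 3.2537·e_2 = (-0.3022, 0.7033, -2.2088, -3.1154).
‖u_3‖ = 3.8949, so e_3 = (-0.0776, 0.1806, -0.5671, -0.7999).

Q = [[-0.6576, 0.6215, -0.0776], [0.6576, 0.7312, 0.1806], [-0.1644, 0.2681, -0.5671], [0.3288, -0.0853, -0.7999]], R = [[6.0828, 3.6168, -0.4932], [0.0000, 2.2179, -3.2537], [0.0000, 0.0000, 3.8949]]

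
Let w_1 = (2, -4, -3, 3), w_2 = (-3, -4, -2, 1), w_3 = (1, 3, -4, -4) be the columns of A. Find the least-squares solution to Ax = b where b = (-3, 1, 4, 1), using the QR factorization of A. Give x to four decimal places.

w_1 = (2, -4, -3, 3); ‖w_1‖ = 6.1644, so e_1 = (0.3244, -0.6489, -0.4867, 0.4867).
e_1·w_2 = 0.3244·(-3) + (-0.6489)·(-4) + (-0.4867)·(-2) + 0.4867·1 = 3.0822.
u_2 = w_2 − 3.0822·e_1 = (-4.0000, -2.0000, -0.5000, -0.5000).
‖u_2‖ = 4.5277, so e_2 = (-0.8835, -0.4417, -0.1104, -0.1104).
e_1·w_3 = 0.3244·1 + (-0.6489)·3 + (-0.4867)·(-4) + 0.4867·(-4) = -1.6222; e_2·w_3 = (-0.8835)·1 + (-0.4417)·3 + (-0.1104)·(-4) + (-0.1104)·(-4) = -1.3252.
u_3 = w_3 + 1.6222·e_1 + 1.3252·e_2 = (0.3556, 1.3620, -4.9358, -3.3569).
‖u_3‖ = 6.1329, so e_3 = (0.0580, 0.2221, -0.8048, -0.5474).
Qᵀb = (-3.0822, 1.6565, -3.7185).
Back-substitute: x_3 = -3.7185/6.1329 = -0.6063.
x_2 = (1.6565 + 1.3252·(-0.6063))/4.5277 = 0.1884.
x_1 = (-3.0822 − 3.0822·0.1884 + 1.6222·(-0.6063))/6.1644 = -0.7538.

x = (-0.7538, 0.1884, -0.6063)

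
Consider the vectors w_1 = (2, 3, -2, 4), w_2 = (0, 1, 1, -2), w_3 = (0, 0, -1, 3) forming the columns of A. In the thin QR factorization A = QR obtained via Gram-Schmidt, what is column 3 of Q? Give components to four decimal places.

q_3 = (-0.6904, 0.2761, 0.5326, 0.4044)

w_1 = (2, 3, -2, 4); ‖w_1‖ = 5.7446, so q_1 = (0.3482, 0.5222, -0.3482, 0.6963).
q_1·w_2 = 0.3482·0 + 0.5222·1 + (-0.3482)·1 + 0.6963·(-2) = -1.2185.
u_2 = w_2 + 1.2185·q_1 = (0.4242, 1.6364, 0.5758, -1.1515).
‖u_2‖ = 2.1249, so q_2 = (0.1997, 0.7701, 0.2710, -0.5419).
q_1·w_3 = 0.3482·0 + 0.5222·0 + (-0.3482)·(-1) + 0.6963·3 = 2.4371; q_2·w_3 = 0.1997·0 + 0.7701·0 + 0.2710·(-1) + (-0.5419)·3 = -1.8967.
u_3 = w_3 − 2.4371·q_1 + 1.8967·q_2 = (-0.4698, 0.1879, 0.3624, 0.2752).
‖u_3‖ = 0.6805, so q_3 = (-0.6904, 0.2761, 0.5326, 0.4044).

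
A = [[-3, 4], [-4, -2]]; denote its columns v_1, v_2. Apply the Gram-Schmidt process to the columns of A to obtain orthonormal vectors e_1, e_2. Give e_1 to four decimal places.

e_1 = v_1/‖v_1‖ = (-3, -4)/5.0000 = (-0.6000, -0.8000).

e_1 = (-0.6000, -0.8000)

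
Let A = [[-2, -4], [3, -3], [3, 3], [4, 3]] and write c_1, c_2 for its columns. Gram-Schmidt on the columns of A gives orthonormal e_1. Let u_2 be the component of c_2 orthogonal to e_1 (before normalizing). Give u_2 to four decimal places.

e_1 = c_1/‖c_1‖ = (-2, 3, 3, 4)/6.1644 = (-0.3244, 0.4867, 0.4867, 0.6489).
r_{12} = e_1·c_2 = 3.2444.
u_2 = c_2 − 3.2444·e_1 = (-2.9474, -4.5789, 1.4211, 0.8947).

u_2 = (-2.9474, -4.5789, 1.4211, 0.8947)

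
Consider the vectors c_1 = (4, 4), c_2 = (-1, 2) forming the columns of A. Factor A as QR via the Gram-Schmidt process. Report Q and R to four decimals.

c_1 = (4, 4); ‖c_1‖ = 5.6569, so q_1 = (0.7071, 0.7071).
q_1·c_2 = 0.7071·(-1) + 0.7071·2 = 0.7071.
u_2 = c_2 − 0.7071·q_1 = (-1.5000, 1.5000).
‖u_2‖ = 2.1213, so q_2 = (-0.7071, 0.7071).

Q = [[0.7071, -0.7071], [0.7071, 0.7071]], R = [[5.6569, 0.7071], [0.0000, 2.1213]]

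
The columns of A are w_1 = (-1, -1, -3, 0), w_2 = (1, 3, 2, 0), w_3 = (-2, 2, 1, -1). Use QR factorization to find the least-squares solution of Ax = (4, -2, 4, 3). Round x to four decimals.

w_1 = (-1, -1, -3, 0); ‖w_1‖ = 3.3166, so e_1 = (-0.3015, -0.3015, -0.9045, 0.0000).
e_1·w_2 = (-0.3015)·1 + (-0.3015)·3 + (-0.9045)·2 + 0.0000·0 = -3.0151.
u_2 = w_2 + 3.0151·e_1 = (0.0909, 2.0909, -0.7273, 0.0000).
‖u_2‖ = 2.2156, so e_2 = (0.0410, 0.9437, -0.3282, 0.0000).
e_1·w_3 = (-0.3015)·(-2) + (-0.3015)·2 + (-0.9045)·1 + 0.0000·(-1) = -0.9045; e_2·w_3 = 0.0410·(-2) + 0.9437·2 + (-0.3282)·1 + 0.0000·(-1) = 1.4771.
u_3 = w_3 + 0.9045·e_1 − 1.4771·e_2 = (-2.3333, 0.3333, 0.6667, -1.0000).
‖u_3‖ = 2.6458, so e_3 = (-0.8819, 0.1260, 0.2520, -0.3780).
Qᵀb = (-4.2212, -3.0363, -3.9056).
Back-substitute: x_3 = -3.9056/2.6458 = -1.4762.
x_2 = (-3.0363 − 1.4771·(-1.4762))/2.2156 = -0.3862.
x_1 = (-4.2212 + 3.0151·(-0.3862) + 0.9045·(-1.4762))/3.3166 = -2.0265.

x = (-2.0265, -0.3862, -1.4762)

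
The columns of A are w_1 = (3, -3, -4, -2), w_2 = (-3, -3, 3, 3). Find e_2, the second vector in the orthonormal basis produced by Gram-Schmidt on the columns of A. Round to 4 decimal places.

e_2 = (-0.3012, -0.8435, 0.2109, 0.3916)

w_1 = (3, -3, -4, -2); ‖w_1‖ = 6.1644, so e_1 = (0.4867, -0.4867, -0.6489, -0.3244).
e_1·w_2 = 0.4867·(-3) + (-0.4867)·(-3) + (-0.6489)·3 + (-0.3244)·3 = -2.9200.
u_2 = w_2 + 2.9200·e_1 = (-1.5789, -4.4211, 1.1053, 2.0526).
‖u_2‖ = 5.2415, so e_2 = (-0.3012, -0.8435, 0.2109, 0.3916).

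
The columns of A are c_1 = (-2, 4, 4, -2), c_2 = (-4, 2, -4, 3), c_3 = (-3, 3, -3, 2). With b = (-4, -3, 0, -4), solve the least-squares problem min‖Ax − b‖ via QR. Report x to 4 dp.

c_1 = (-2, 4, 4, -2); ‖c_1‖ = 6.3246, so e_1 = (-0.3162, 0.6325, 0.6325, -0.3162).
e_1·c_2 = (-0.3162)·(-4) + 0.6325·2 + 0.6325·(-4) + (-0.3162)·3 = -0.9487.
u_2 = c_2 + 0.9487·e_1 = (-4.3000, 2.6000, -3.4000, 2.7000).
‖u_2‖ = 6.6408, so e_2 = (-0.6475, 0.3915, -0.5120, 0.4066).
e_1·c_3 = (-0.3162)·(-3) + 0.6325·3 + 0.6325·(-3) + (-0.3162)·2 = 0.3162; e_2·c_3 = (-0.6475)·(-3) + 0.3915·3 + (-0.5120)·(-3) + 0.4066·2 = 5.4662.
u_3 = c_3 − 0.3162·e_1 − 5.4662·e_2 = (0.6395, 0.6599, -0.4014, -0.1224).
‖u_3‖ = 1.0102, so e_3 = (0.6330, 0.6532, -0.3973, -0.1212).
Qᵀb = (0.6325, -0.2108, -4.0069).
Back-substitute: x_3 = -4.0069/1.0102 = -3.9667.
x_2 = (-0.2108 − 5.4662·(-3.9667))/6.6408 = 3.2333.
x_1 = (0.6325 + 0.9487·3.2333 − 0.3162·(-3.9667))/6.3246 = 0.7833.

x = (0.7833, 3.2333, -3.9667)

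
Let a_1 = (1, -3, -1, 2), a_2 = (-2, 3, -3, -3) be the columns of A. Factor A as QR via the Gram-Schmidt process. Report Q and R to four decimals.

Q = [[0.2582, -0.2519], [-0.7746, 0.0472], [-0.2582, -0.9288], [0.5164, -0.2676]], R = [[3.8730, -3.6148], [0.0000, 4.2348]]

a_1 = (1, -3, -1, 2); ‖a_1‖ = 3.8730, so e_1 = (0.2582, -0.7746, -0.2582, 0.5164).
e_1·a_2 = 0.2582·(-2) + (-0.7746)·3 + (-0.2582)·(-3) + 0.5164·(-3) = -3.6148.
u_2 = a_2 + 3.6148·e_1 = (-1.0667, 0.2000, -3.9333, -1.1333).
‖u_2‖ = 4.2348, so e_2 = (-0.2519, 0.0472, -0.9288, -0.2676).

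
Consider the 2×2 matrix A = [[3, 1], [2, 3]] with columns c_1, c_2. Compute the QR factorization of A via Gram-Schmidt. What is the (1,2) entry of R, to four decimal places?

r_{12} = 2.4962

e_1 = c_1/‖c_1‖ = (3, 2)/3.6056 = (0.8321, 0.5547).
r_{12} = e_1·c_2 = 2.4962.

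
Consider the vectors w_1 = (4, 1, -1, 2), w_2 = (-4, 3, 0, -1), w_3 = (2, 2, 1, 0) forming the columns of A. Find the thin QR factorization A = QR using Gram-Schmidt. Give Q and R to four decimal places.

Q = [[0.8528, -0.3205, 0.3390], [0.2132, 0.9271, 0.3039], [-0.2132, -0.1717, 0.7717], [0.4264, 0.0916, -0.4440]], R = [[4.6904, -3.1980, 1.9188], [0.0000, 3.9715, 1.0415], [0.0000, 0.0000, 2.0575]]

e_1 = w_1/‖w_1‖ = (4, 1, -1, 2)/4.6904 = (0.8528, 0.2132, -0.2132, 0.4264).
r_{12} = e_1·w_2 = -3.1980.
u_2 = w_2 + 3.1980·e_1 = (-1.2727, 3.6818, -0.6818, 0.3636).
‖u_2‖ = 3.9715, so e_2 = (-0.3205, 0.9271, -0.1717, 0.0916).
r_{13} = e_1·w_3 = 1.9188; r_{23} = e_2·w_3 = 1.0415.
u_3 = w_3 − 1.9188·e_1 − 1.0415·e_2 = (0.6974, 0.6254, 1.5879, -0.9135).
‖u_3‖ = 2.0575, so e_3 = (0.3390, 0.3039, 0.7717, -0.4440).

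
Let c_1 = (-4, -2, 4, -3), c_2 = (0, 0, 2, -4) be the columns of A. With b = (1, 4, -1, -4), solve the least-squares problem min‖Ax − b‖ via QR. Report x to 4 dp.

c_1 = (-4, -2, 4, -3); ‖c_1‖ = 6.7082, so e_1 = (-0.5963, -0.2981, 0.5963, -0.4472).
e_1·c_2 = (-0.5963)·0 + (-0.2981)·0 + 0.5963·2 + (-0.4472)·(-4) = 2.9814.
u_2 = c_2 − 2.9814·e_1 = (1.7778, 0.8889, 0.2222, -2.6667).
‖u_2‖ = 3.3333, so e_2 = (0.5333, 0.2667, 0.0667, -0.8000).
Qᵀb = (-0.5963, 4.7333).
Back-substitute: x_2 = 4.7333/3.3333 = 1.4200.
x_1 = (-0.5963 − 2.9814·1.4200)/6.7082 = -0.7200.

x = (-0.7200, 1.4200)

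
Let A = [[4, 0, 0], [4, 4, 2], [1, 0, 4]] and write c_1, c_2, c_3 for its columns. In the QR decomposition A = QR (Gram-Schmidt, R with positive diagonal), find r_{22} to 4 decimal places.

e_1 = c_1/‖c_1‖ = (4, 4, 1)/5.7446 = (0.6963, 0.6963, 0.1741).
r_{12} = e_1·c_2 = 2.7852.
u_2 = c_2 − 2.7852·e_1 = (-1.9394, 2.0606, -0.4848).
r_{22} = ‖u_2‖ = 2.8710.

r_{22} = 2.8710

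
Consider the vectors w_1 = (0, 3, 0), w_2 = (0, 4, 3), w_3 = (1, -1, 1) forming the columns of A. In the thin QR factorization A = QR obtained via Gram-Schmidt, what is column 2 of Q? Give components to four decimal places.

q_2 = (0.0000, 0.0000, 1.0000)

q_1 = w_1/‖w_1‖ = (0, 3, 0)/3.0000 = (0.0000, 1.0000, 0.0000).
r_{12} = q_1·w_2 = 4.0000.
u_2 = w_2 − 4.0000·q_1 = (0.0000, 0.0000, 3.0000).
‖u_2‖ = 3.0000, so q_2 = (0.0000, 0.0000, 1.0000).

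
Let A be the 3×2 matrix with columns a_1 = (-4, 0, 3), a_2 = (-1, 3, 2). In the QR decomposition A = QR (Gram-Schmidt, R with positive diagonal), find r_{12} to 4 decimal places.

r_{12} = 2.0000

a_1 = (-4, 0, 3); ‖a_1‖ = 5.0000, so q_1 = (-0.8000, 0.0000, 0.6000).
r_{12} = q_1·a_2 = 2.0000.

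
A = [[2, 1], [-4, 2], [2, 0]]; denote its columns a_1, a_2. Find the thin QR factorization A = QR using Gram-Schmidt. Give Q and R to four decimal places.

e_1 = a_1/‖a_1‖ = (2, -4, 2)/4.8990 = (0.4082, -0.8165, 0.4082).
r_{12} = e_1·a_2 = -1.2247.
u_2 = a_2 + 1.2247·e_1 = (1.5000, 1.0000, 0.5000).
‖u_2‖ = 1.8708, so e_2 = (0.8018, 0.5345, 0.2673).

Q = [[0.4082, 0.8018], [-0.8165, 0.5345], [0.4082, 0.2673]], R = [[4.8990, -1.2247], [0.0000, 1.8708]]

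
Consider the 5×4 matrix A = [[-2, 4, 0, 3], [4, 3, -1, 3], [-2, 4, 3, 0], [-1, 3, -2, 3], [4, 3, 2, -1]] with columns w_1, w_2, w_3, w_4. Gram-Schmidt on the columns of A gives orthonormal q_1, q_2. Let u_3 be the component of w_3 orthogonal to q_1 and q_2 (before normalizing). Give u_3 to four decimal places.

w_1 = (-2, 4, -2, -1, 4); ‖w_1‖ = 6.4031, so q_1 = (-0.3123, 0.6247, -0.3123, -0.1562, 0.6247).
q_1·w_2 = (-0.3123)·4 + 0.6247·3 + (-0.3123)·4 + (-0.1562)·3 + 0.6247·3 = 0.7809.
u_2 = w_2 − 0.7809·q_1 = (4.2439, 2.5122, 4.2439, 3.1220, 2.5122).
‖u_2‖ = 7.6414, so q_2 = (0.5554, 0.3288, 0.5554, 0.4086, 0.3288).
q_1·w_3 = (-0.3123)·0 + 0.6247·(-1) + (-0.3123)·3 + (-0.1562)·(-2) + 0.6247·2 = 0.0000; q_2·w_3 = 0.5554·0 + 0.3288·(-1) + 0.5554·3 + 0.4086·(-2) + 0.3288·2 = 1.1778.
u_3 = w_3 + 0.0000·q_1 − 1.1778·q_2 = (-0.6541, -1.3872, 2.3459, -2.4812, 1.6128).

u_3 = (-0.6541, -1.3872, 2.3459, -2.4812, 1.6128)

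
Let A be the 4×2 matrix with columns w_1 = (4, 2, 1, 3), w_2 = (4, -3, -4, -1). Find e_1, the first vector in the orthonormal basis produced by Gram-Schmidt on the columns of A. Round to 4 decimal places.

e_1 = (0.7303, 0.3651, 0.1826, 0.5477)

e_1 = w_1/‖w_1‖ = (4, 2, 1, 3)/5.4772 = (0.7303, 0.3651, 0.1826, 0.5477).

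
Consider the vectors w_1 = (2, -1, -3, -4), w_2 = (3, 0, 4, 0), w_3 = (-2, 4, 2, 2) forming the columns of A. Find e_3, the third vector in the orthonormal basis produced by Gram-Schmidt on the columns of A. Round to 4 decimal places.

e_3 = (-0.0559, 0.9522, 0.0419, -0.2974)

w_1 = (2, -1, -3, -4); ‖w_1‖ = 5.4772, so e_1 = (0.3651, -0.1826, -0.5477, -0.7303).
e_1·w_2 = 0.3651·3 + (-0.1826)·0 + (-0.5477)·4 + (-0.7303)·0 = -1.0954.
u_2 = w_2 + 1.0954·e_1 = (3.4000, -0.2000, 3.4000, -0.8000).
‖u_2‖ = 4.8785, so e_2 = (0.6969, -0.0410, 0.6969, -0.1640).
e_1·w_3 = 0.3651·(-2) + (-0.1826)·4 + (-0.5477)·2 + (-0.7303)·2 = -4.0166; e_2·w_3 = 0.6969·(-2) + (-0.0410)·4 + 0.6969·2 + (-0.1640)·2 = -0.4920.
u_3 = w_3 + 4.0166·e_1 + 0.4920·e_2 = (-0.1905, 3.2465, 0.1429, -1.0140).
‖u_3‖ = 3.4095, so e_3 = (-0.0559, 0.9522, 0.0419, -0.2974).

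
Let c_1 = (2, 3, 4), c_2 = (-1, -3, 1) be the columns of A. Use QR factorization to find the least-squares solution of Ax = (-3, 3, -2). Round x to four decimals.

x = (-0.4111, -0.9889)

c_1 = (2, 3, 4); ‖c_1‖ = 5.3852, so e_1 = (0.3714, 0.5571, 0.7428).
e_1·c_2 = 0.3714·(-1) + 0.5571·(-3) + 0.7428·1 = -1.2999.
u_2 = c_2 + 1.2999·e_1 = (-0.5172, -2.2759, 1.9655).
‖u_2‖ = 3.0513, so e_2 = (-0.1695, -0.7459, 0.6442).
Qᵀb = (-0.9285, -3.0174).
Back-substitute: x_2 = -3.0174/3.0513 = -0.9889.
x_1 = (-0.9285 + 1.2999·(-0.9889))/5.3852 = -0.4111.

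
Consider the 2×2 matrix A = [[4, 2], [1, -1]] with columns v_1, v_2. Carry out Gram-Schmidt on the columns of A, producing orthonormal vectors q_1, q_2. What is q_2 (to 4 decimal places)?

v_1 = (4, 1); ‖v_1‖ = 4.1231, so q_1 = (0.9701, 0.2425).
q_1·v_2 = 0.9701·2 + 0.2425·(-1) = 1.6977.
u_2 = v_2 − 1.6977·q_1 = (0.3529, -1.4118).
‖u_2‖ = 1.4552, so q_2 = (0.2425, -0.9701).

q_2 = (0.2425, -0.9701)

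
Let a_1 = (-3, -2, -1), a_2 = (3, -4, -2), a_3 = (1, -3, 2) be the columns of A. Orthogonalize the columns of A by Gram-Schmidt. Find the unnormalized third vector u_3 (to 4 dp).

a_1 = (-3, -2, -1); ‖a_1‖ = 3.7417, so e_1 = (-0.8018, -0.5345, -0.2673).
e_1·a_2 = (-0.8018)·3 + (-0.5345)·(-4) + (-0.2673)·(-2) = 0.2673.
u_2 = a_2 − 0.2673·e_1 = (3.2143, -3.8571, -1.9286).
‖u_2‖ = 5.3785, so e_2 = (0.5976, -0.7171, -0.3586).
e_1·a_3 = (-0.8018)·1 + (-0.5345)·(-3) + (-0.2673)·2 = 0.2673; e_2·a_3 = 0.5976·1 + (-0.7171)·(-3) + (-0.3586)·2 = 2.0319.
u_3 = a_3 − 0.2673·e_1 − 2.0319·e_2 = (0.0000, -1.4000, 2.8000).

u_3 = (0.0000, -1.4000, 2.8000)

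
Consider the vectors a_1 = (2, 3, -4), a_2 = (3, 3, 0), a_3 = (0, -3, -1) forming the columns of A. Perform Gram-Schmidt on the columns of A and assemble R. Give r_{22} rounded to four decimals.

r_{22} = 3.2002

a_1 = (2, 3, -4); ‖a_1‖ = 5.3852, so e_1 = (0.3714, 0.5571, -0.7428).
e_1·a_2 = 0.3714·3 + 0.5571·3 + (-0.7428)·0 = 2.7854.
u_2 = a_2 − 2.7854·e_1 = (1.9655, 1.4483, 2.0690).
r_{22} = ‖u_2‖ = 3.2002.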